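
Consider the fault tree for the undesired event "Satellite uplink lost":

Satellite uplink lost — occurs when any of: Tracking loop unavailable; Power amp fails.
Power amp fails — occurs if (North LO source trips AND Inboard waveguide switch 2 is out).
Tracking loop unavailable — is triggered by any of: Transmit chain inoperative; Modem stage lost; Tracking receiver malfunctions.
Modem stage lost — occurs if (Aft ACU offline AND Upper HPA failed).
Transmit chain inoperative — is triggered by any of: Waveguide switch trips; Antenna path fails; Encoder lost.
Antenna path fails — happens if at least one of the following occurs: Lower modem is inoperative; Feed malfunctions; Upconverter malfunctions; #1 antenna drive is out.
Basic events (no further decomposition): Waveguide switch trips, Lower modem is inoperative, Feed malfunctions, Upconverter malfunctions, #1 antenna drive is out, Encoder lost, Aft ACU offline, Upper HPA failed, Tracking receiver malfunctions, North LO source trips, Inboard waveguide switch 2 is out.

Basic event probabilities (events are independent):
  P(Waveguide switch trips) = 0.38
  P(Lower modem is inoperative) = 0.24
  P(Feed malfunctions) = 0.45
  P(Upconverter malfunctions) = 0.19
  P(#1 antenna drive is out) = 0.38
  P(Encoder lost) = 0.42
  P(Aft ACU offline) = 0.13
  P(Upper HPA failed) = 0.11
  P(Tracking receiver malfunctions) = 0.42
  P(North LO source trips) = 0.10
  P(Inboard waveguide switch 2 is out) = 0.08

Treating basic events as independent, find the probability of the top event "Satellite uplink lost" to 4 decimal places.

P(Antenna path fails) [OR] = 1 − (1−0.24) × (1−0.45) × (1−0.19) × (1−0.38) = 0.790080
P(Transmit chain inoperative) [OR] = 1 − (1−0.38) × (1−0.790080) × (1−0.42) = 0.924513
P(Modem stage lost) [AND] = 0.13 × 0.11 = 0.014300
P(Tracking loop unavailable) [OR] = 1 − (1−0.924513) × (1−0.014300) × (1−0.42) = 0.956844
P(Power amp fails) [AND] = 0.10 × 0.08 = 0.008000
P(Satellite uplink lost) [OR] = 1 − (1−0.956844) × (1−0.008000) = 0.957189
Rounded to 4 decimal places: P(Satellite uplink lost) ≈ 0.9572.

0.9572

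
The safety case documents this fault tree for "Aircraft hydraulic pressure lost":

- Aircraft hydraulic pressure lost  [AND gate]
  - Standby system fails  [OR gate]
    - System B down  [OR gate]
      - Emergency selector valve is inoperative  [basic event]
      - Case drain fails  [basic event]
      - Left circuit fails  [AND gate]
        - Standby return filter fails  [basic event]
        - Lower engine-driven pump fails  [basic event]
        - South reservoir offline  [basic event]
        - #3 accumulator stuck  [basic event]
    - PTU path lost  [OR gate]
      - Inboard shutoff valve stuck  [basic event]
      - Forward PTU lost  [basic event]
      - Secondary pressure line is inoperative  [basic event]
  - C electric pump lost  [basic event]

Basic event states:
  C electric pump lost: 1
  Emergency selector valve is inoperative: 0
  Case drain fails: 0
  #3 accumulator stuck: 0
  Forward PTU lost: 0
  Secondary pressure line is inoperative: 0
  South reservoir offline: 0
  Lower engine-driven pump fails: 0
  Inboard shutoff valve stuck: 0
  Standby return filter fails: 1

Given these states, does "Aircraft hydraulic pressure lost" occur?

Left circuit fails [AND]: Standby return filter fails=occurs, Lower engine-driven pump fails=not, South reservoir offline=not, #3 accumulator stuck=not → not all inputs occur → does not occur.
System B down [OR]: Emergency selector valve is inoperative=not, Case drain fails=not, Left circuit fails=not → no input occurs → does not occur.
PTU path lost [OR]: Inboard shutoff valve stuck=not, Forward PTU lost=not, Secondary pressure line is inoperative=not → no input occurs → does not occur.
Standby system fails [OR]: System B down=not, PTU path lost=not → no input occurs → does not occur.
Aircraft hydraulic pressure lost [AND]: Standby system fails=not, C electric pump lost=occurs → not all inputs occur → does not occur.

No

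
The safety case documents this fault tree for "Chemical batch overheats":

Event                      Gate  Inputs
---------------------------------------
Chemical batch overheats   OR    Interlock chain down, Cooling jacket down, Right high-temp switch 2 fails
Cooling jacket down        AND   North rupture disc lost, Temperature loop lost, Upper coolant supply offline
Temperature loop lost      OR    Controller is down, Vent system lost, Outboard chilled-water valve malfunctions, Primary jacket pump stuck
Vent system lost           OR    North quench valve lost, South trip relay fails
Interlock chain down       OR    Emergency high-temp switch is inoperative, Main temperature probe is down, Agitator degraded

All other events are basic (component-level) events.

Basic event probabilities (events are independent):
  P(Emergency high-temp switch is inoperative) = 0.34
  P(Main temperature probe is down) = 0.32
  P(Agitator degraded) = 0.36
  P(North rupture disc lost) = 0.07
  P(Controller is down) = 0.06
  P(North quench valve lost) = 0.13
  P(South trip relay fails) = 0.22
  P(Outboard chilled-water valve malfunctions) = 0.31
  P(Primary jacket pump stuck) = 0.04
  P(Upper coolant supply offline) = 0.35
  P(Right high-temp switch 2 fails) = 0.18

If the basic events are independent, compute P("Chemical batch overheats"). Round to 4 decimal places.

0.7678

P(Interlock chain down) [OR] = 1 − (1−0.34) × (1−0.32) × (1−0.36) = 0.712768
P(Vent system lost) [OR] = 1 − (1−0.13) × (1−0.22) = 0.321400
P(Temperature loop lost) [OR] = 1 − (1−0.06) × (1−0.321400) × (1−0.31) × (1−0.04) = 0.577466
P(Cooling jacket down) [AND] = 0.07 × 0.577466 × 0.35 = 0.014148
P(Chemical batch overheats) [OR] = 1 − (1−0.712768) × (1−0.014148) × (1−0.18) = 0.767802
Rounded to 4 decimal places: P(Chemical batch overheats) ≈ 0.7678.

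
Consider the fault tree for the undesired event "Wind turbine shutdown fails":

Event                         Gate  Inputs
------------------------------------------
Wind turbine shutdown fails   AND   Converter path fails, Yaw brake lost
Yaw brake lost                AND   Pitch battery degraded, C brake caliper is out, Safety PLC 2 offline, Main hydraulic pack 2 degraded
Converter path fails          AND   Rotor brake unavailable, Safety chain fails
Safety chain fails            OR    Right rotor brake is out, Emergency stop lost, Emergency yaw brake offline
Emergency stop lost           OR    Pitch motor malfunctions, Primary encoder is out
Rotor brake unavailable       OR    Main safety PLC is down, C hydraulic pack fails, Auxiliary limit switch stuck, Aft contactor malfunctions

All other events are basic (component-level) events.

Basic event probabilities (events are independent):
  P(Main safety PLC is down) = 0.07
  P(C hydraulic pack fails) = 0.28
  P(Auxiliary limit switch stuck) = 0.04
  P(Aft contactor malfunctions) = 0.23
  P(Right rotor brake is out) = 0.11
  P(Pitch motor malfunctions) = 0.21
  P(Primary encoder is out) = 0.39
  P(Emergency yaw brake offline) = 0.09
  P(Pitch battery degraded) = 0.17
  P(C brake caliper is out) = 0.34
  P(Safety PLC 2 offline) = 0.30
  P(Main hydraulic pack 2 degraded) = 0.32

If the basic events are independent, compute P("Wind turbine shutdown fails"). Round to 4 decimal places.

0.0017

P(Rotor brake unavailable) [OR] = 1 − (1−0.07) × (1−0.28) × (1−0.04) × (1−0.23) = 0.505032
P(Emergency stop lost) [OR] = 1 − (1−0.21) × (1−0.39) = 0.518100
P(Safety chain fails) [OR] = 1 − (1−0.11) × (1−0.518100) × (1−0.09) = 0.609709
P(Converter path fails) [AND] = 0.505032 × 0.609709 = 0.307923
P(Yaw brake lost) [AND] = 0.17 × 0.34 × 0.30 × 0.32 = 0.005549
P(Wind turbine shutdown fails) [AND] = 0.307923 × 0.005549 = 0.001709
Rounded to 4 decimal places: P(Wind turbine shutdown fails) ≈ 0.0017.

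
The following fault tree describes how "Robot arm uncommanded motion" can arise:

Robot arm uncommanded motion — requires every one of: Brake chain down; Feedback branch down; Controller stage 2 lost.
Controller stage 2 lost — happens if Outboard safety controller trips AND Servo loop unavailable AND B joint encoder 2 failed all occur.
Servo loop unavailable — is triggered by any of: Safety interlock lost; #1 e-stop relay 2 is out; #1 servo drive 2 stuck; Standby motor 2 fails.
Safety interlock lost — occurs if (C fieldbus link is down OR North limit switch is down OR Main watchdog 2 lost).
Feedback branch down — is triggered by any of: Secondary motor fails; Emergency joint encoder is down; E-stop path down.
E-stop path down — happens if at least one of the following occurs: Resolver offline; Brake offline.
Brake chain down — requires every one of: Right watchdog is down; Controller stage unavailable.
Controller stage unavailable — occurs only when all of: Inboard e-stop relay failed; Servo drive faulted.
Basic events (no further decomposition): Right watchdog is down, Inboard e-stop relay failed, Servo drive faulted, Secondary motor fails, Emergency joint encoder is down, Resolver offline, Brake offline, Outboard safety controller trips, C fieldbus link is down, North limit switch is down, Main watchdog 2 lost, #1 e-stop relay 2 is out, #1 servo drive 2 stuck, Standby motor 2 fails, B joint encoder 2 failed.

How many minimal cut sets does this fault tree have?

24

Controller stage unavailable [AND]: one cut set from each child combined → 1 × 1 = 1 cut set(s).
Brake chain down [AND]: one cut set from each child combined → 1 × 1 = 1 cut set(s).
E-stop path down [OR]: union of children's cut sets → 2 cut set(s).
Feedback branch down [OR]: union of children's cut sets → 4 cut set(s).
Safety interlock lost [OR]: union of children's cut sets → 3 cut set(s).
Servo loop unavailable [OR]: union of children's cut sets → 6 cut set(s).
Controller stage 2 lost [AND]: one cut set from each child combined → 1 × 6 × 1 = 6 cut set(s).
Robot arm uncommanded motion [AND]: one cut set from each child combined → 1 × 4 × 6 = 24 cut set(s).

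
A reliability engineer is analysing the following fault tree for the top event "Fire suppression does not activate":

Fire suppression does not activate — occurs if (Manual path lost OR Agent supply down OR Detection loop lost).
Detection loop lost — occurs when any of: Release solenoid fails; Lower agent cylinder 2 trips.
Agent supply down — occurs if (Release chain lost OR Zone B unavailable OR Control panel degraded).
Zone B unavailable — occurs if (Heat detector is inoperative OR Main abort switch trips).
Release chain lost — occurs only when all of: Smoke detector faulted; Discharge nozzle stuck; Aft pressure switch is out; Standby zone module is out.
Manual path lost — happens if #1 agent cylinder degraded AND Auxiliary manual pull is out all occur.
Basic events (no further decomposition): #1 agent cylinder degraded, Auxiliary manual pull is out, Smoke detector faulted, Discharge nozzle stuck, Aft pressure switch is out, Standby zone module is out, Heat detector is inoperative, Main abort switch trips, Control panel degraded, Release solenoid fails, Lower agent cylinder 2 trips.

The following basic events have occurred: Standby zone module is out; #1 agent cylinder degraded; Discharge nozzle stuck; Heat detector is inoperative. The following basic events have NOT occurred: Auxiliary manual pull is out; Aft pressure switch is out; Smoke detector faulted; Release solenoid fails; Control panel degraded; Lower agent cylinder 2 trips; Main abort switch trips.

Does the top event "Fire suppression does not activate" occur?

Yes

Manual path lost [AND]: #1 agent cylinder degraded=occurs, Auxiliary manual pull is out=not → not all inputs occur → does not occur.
Release chain lost [AND]: Smoke detector faulted=not, Discharge nozzle stuck=occurs, Aft pressure switch is out=not, Standby zone module is out=occurs → not all inputs occur → does not occur.
Zone B unavailable [OR]: Heat detector is inoperative=occurs, Main abort switch trips=not → at least one input occurs → occurs.
Agent supply down [OR]: Release chain lost=not, Zone B unavailable=occurs, Control panel degraded=not → at least one input occurs → occurs.
Detection loop lost [OR]: Release solenoid fails=not, Lower agent cylinder 2 trips=not → no input occurs → does not occur.
Fire suppression does not activate [OR]: Manual path lost=not, Agent supply down=occurs, Detection loop lost=not → at least one input occurs → occurs.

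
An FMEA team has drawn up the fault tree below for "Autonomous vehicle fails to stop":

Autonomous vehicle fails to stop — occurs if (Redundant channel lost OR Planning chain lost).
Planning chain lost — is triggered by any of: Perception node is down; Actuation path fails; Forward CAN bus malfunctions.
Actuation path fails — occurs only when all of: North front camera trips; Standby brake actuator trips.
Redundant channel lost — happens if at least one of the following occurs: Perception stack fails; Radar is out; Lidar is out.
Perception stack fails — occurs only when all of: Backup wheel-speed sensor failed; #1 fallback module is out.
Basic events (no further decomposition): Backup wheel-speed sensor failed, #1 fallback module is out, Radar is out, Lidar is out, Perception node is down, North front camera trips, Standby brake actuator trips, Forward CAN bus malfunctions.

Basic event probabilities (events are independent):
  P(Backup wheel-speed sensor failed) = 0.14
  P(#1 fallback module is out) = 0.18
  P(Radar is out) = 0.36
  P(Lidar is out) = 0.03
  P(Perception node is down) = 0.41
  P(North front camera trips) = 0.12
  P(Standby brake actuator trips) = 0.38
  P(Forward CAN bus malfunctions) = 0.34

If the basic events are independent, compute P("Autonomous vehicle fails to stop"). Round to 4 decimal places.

P(Perception stack fails) [AND] = 0.14 × 0.18 = 0.025200
P(Redundant channel lost) [OR] = 1 − (1−0.025200) × (1−0.36) × (1−0.03) = 0.394844
P(Actuation path fails) [AND] = 0.12 × 0.38 = 0.045600
P(Planning chain lost) [OR] = 1 − (1−0.41) × (1−0.045600) × (1−0.34) = 0.628357
P(Autonomous vehicle fails to stop) [OR] = 1 − (1−0.394844) × (1−0.628357) = 0.775098
Rounded to 4 decimal places: P(Autonomous vehicle fails to stop) ≈ 0.7751.

0.7751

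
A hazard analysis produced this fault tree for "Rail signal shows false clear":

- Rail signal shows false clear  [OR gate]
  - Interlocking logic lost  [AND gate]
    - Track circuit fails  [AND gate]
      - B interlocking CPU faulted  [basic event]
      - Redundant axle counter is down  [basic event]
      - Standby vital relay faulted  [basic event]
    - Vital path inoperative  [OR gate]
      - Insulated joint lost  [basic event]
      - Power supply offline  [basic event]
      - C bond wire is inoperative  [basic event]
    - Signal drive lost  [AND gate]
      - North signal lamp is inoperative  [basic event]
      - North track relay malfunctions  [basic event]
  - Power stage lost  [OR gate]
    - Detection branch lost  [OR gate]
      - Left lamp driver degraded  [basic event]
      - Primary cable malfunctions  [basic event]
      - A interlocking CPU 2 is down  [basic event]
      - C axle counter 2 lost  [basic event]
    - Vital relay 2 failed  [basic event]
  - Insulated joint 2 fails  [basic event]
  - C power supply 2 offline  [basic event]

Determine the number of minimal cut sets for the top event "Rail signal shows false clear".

10

Track circuit fails [AND]: one cut set from each child combined → 1 × 1 × 1 = 1 cut set(s).
Vital path inoperative [OR]: union of children's cut sets → 3 cut set(s).
Signal drive lost [AND]: one cut set from each child combined → 1 × 1 = 1 cut set(s).
Interlocking logic lost [AND]: one cut set from each child combined → 1 × 3 × 1 = 3 cut set(s).
Detection branch lost [OR]: union of children's cut sets → 4 cut set(s).
Power stage lost [OR]: union of children's cut sets → 5 cut set(s).
Rail signal shows false clear [OR]: union of children's cut sets → 10 cut set(s).
Minimal cut sets: {B interlocking CPU faulted, Insulated joint lost, North signal lamp is inoperative, North track relay malfunctions, Redundant axle counter is down, Standby vital relay faulted}; {B interlocking CPU faulted, North signal lamp is inoperative, North track relay malfunctions, Power supply offline, Redundant axle counter is down, Standby vital relay faulted}; {B interlocking CPU faulted, C bond wire is inoperative, North signal lamp is inoperative, North track relay malfunctions, Redundant axle counter is down, Standby vital relay faulted}; {Left lamp driver degraded}; {Primary cable malfunctions}; {A interlocking CPU 2 is down}; {C axle counter 2 lost}; {Vital relay 2 failed}; {Insulated joint 2 fails}; {C power supply 2 offline}.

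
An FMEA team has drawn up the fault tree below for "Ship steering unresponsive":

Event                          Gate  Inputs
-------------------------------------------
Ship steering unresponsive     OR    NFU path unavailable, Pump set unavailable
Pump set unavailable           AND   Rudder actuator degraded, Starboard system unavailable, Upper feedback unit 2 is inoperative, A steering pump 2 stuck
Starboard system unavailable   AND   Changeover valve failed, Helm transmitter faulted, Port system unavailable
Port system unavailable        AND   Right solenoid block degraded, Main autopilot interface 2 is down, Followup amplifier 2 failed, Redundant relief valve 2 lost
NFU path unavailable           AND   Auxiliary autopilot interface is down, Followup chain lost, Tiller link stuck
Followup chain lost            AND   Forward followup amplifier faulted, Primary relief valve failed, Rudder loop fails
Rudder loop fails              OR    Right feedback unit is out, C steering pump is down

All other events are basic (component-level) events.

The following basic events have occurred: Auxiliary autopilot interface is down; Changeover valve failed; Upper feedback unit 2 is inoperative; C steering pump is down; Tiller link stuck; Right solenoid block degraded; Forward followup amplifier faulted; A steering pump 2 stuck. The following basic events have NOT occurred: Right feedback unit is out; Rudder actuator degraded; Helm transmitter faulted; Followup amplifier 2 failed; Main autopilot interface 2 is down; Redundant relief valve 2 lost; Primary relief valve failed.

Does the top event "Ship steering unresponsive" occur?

No

Rudder loop fails [OR]: Right feedback unit is out=not, C steering pump is down=occurs → at least one input occurs → occurs.
Followup chain lost [AND]: Forward followup amplifier faulted=occurs, Primary relief valve failed=not, Rudder loop fails=occurs → not all inputs occur → does not occur.
NFU path unavailable [AND]: Auxiliary autopilot interface is down=occurs, Followup chain lost=not, Tiller link stuck=occurs → not all inputs occur → does not occur.
Port system unavailable [AND]: Right solenoid block degraded=occurs, Main autopilot interface 2 is down=not, Followup amplifier 2 failed=not, Redundant relief valve 2 lost=not → not all inputs occur → does not occur.
Starboard system unavailable [AND]: Changeover valve failed=occurs, Helm transmitter faulted=not, Port system unavailable=not → not all inputs occur → does not occur.
Pump set unavailable [AND]: Rudder actuator degraded=not, Starboard system unavailable=not, Upper feedback unit 2 is inoperative=occurs, A steering pump 2 stuck=occurs → not all inputs occur → does not occur.
Ship steering unresponsive [OR]: NFU path unavailable=not, Pump set unavailable=not → no input occurs → does not occur.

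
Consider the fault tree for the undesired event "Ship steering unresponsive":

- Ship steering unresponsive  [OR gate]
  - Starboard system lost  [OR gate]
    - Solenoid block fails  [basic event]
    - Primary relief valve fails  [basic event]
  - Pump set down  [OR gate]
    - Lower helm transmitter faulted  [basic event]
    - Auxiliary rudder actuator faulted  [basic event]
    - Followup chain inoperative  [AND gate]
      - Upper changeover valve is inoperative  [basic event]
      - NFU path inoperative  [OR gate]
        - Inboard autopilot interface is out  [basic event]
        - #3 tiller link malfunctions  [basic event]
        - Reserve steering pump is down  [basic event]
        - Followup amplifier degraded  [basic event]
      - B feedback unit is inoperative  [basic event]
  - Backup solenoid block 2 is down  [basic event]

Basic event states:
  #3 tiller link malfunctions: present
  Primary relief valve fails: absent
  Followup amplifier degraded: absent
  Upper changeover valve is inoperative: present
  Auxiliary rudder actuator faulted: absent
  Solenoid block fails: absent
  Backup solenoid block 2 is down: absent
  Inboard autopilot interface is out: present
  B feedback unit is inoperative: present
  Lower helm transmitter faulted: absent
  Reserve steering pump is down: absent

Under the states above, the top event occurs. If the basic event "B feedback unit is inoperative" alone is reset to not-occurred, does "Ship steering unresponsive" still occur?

No

Counterfactual: set "B feedback unit is inoperative" to not occurred.
Starboard system lost [OR]: Solenoid block fails=not, Primary relief valve fails=not → no input occurs → does not occur.
NFU path inoperative [OR]: Inboard autopilot interface is out=occurs, #3 tiller link malfunctions=occurs, Reserve steering pump is down=not, Followup amplifier degraded=not → at least one input occurs → occurs.
Followup chain inoperative [AND]: Upper changeover valve is inoperative=occurs, NFU path inoperative=occurs, B feedback unit is inoperative=not → not all inputs occur → does not occur.
Pump set down [OR]: Lower helm transmitter faulted=not, Auxiliary rudder actuator faulted=not, Followup chain inoperative=not → no input occurs → does not occur.
Ship steering unresponsive [OR]: Starboard system lost=not, Pump set down=not, Backup solenoid block 2 is down=not → no input occurs → does not occur.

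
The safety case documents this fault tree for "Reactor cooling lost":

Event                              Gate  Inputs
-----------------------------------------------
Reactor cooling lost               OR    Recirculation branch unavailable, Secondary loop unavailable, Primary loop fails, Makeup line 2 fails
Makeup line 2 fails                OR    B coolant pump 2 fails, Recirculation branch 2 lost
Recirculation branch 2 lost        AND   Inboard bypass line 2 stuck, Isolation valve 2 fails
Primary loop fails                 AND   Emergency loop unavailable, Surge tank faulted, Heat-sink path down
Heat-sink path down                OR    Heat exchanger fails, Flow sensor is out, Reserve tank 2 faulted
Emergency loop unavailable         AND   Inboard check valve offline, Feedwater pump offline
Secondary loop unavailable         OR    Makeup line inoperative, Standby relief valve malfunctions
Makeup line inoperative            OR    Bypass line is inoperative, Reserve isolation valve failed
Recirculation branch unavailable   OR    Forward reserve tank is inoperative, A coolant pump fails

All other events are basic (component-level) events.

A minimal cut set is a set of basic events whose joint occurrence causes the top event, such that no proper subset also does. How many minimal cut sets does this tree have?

10

Recirculation branch unavailable [OR]: union of children's cut sets → 2 cut set(s).
Makeup line inoperative [OR]: union of children's cut sets → 2 cut set(s).
Secondary loop unavailable [OR]: union of children's cut sets → 3 cut set(s).
Emergency loop unavailable [AND]: one cut set from each child combined → 1 × 1 = 1 cut set(s).
Heat-sink path down [OR]: union of children's cut sets → 3 cut set(s).
Primary loop fails [AND]: one cut set from each child combined → 1 × 1 × 3 = 3 cut set(s).
Recirculation branch 2 lost [AND]: one cut set from each child combined → 1 × 1 = 1 cut set(s).
Makeup line 2 fails [OR]: union of children's cut sets → 2 cut set(s).
Reactor cooling lost [OR]: union of children's cut sets → 10 cut set(s).
Minimal cut sets: {Forward reserve tank is inoperative}; {A coolant pump fails}; {Bypass line is inoperative}; {Reserve isolation valve failed}; {Standby relief valve malfunctions}; {Feedwater pump offline, Heat exchanger fails, Inboard check valve offline, Surge tank faulted}; {Feedwater pump offline, Flow sensor is out, Inboard check valve offline, Surge tank faulted}; {Feedwater pump offline, Inboard check valve offline, Reserve tank 2 faulted, Surge tank faulted}; {B coolant pump 2 fails}; {Inboard bypass line 2 stuck, Isolation valve 2 fails}.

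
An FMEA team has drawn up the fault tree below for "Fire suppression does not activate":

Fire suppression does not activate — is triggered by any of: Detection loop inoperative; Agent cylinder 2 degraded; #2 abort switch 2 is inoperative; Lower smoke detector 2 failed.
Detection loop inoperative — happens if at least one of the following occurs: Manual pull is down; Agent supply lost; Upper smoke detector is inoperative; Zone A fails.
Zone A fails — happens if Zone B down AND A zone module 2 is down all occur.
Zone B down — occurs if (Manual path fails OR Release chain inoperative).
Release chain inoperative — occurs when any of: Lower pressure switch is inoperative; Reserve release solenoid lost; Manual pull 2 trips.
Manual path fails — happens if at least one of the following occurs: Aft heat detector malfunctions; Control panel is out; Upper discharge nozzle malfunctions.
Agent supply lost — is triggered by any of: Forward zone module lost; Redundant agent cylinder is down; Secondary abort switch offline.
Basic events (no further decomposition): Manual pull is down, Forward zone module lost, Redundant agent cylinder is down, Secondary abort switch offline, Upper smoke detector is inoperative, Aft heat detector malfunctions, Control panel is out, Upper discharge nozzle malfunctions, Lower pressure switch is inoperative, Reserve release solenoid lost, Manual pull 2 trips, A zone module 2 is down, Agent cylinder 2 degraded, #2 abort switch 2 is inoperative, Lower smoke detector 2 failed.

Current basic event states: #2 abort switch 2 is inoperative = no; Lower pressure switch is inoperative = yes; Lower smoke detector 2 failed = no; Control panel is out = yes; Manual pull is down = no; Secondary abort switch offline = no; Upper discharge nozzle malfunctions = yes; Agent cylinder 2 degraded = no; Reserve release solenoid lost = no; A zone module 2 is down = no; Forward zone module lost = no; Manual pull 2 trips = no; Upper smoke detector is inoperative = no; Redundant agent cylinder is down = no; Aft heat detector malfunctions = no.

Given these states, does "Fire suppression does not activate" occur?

Agent supply lost [OR]: Forward zone module lost=not, Redundant agent cylinder is down=not, Secondary abort switch offline=not → no input occurs → does not occur.
Manual path fails [OR]: Aft heat detector malfunctions=not, Control panel is out=occurs, Upper discharge nozzle malfunctions=occurs → at least one input occurs → occurs.
Release chain inoperative [OR]: Lower pressure switch is inoperative=occurs, Reserve release solenoid lost=not, Manual pull 2 trips=not → at least one input occurs → occurs.
Zone B down [OR]: Manual path fails=occurs, Release chain inoperative=occurs → at least one input occurs → occurs.
Zone A fails [AND]: Zone B down=occurs, A zone module 2 is down=not → not all inputs occur → does not occur.
Detection loop inoperative [OR]: Manual pull is down=not, Agent supply lost=not, Upper smoke detector is inoperative=not, Zone A fails=not → no input occurs → does not occur.
Fire suppression does not activate [OR]: Detection loop inoperative=not, Agent cylinder 2 degraded=not, #2 abort switch 2 is inoperative=not, Lower smoke detector 2 failed=not → no input occurs → does not occur.

No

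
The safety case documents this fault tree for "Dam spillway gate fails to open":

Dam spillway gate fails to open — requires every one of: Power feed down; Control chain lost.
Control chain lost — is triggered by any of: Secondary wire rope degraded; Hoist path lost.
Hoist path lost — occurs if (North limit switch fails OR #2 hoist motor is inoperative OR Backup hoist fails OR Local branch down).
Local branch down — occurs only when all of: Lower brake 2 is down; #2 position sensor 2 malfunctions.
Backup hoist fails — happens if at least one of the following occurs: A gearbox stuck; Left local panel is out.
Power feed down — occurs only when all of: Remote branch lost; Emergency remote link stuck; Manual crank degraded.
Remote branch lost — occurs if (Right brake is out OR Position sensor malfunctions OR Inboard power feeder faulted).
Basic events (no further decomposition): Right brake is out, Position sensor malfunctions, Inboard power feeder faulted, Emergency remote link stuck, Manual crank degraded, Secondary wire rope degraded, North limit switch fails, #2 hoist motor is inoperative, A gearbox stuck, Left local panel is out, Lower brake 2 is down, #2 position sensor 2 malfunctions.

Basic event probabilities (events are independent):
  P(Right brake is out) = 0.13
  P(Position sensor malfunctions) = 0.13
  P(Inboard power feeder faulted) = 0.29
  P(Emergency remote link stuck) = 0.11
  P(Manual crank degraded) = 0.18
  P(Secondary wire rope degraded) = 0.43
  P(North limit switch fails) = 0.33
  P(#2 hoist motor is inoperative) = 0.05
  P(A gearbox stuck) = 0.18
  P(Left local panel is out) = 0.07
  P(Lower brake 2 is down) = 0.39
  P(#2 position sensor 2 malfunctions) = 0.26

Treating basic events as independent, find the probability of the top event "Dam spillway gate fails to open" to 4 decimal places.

0.0069

P(Remote branch lost) [OR] = 1 − (1−0.13) × (1−0.13) × (1−0.29) = 0.462601
P(Power feed down) [AND] = 0.462601 × 0.11 × 0.18 = 0.009159
P(Backup hoist fails) [OR] = 1 − (1−0.18) × (1−0.07) = 0.237400
P(Local branch down) [AND] = 0.39 × 0.26 = 0.101400
P(Hoist path lost) [OR] = 1 − (1−0.33) × (1−0.05) × (1−0.237400) × (1−0.101400) = 0.563824
P(Control chain lost) [OR] = 1 − (1−0.43) × (1−0.563824) = 0.751380
P(Dam spillway gate fails to open) [AND] = 0.009159 × 0.751380 = 0.006882
Rounded to 4 decimal places: P(Dam spillway gate fails to open) ≈ 0.0069.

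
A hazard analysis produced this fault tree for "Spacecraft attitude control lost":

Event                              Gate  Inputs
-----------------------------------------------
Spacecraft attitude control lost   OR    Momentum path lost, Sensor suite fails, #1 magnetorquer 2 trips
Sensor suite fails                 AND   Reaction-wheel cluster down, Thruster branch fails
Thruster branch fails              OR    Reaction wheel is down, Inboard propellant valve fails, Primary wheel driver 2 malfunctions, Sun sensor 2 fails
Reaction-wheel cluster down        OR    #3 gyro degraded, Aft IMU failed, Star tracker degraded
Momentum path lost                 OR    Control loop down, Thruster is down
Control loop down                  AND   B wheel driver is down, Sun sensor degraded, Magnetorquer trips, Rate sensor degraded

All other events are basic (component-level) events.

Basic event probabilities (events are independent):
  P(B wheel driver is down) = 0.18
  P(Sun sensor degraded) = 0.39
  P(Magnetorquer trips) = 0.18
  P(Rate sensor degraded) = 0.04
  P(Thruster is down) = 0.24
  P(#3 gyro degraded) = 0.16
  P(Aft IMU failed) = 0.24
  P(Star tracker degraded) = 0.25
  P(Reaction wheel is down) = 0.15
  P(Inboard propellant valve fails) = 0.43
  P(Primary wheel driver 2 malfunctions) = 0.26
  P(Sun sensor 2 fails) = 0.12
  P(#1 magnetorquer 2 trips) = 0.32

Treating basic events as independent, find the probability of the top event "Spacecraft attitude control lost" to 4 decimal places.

0.6677

P(Control loop down) [AND] = 0.18 × 0.39 × 0.18 × 0.04 = 0.000505
P(Momentum path lost) [OR] = 1 − (1−0.000505) × (1−0.24) = 0.240384
P(Reaction-wheel cluster down) [OR] = 1 − (1−0.16) × (1−0.24) × (1−0.25) = 0.521200
P(Thruster branch fails) [OR] = 1 − (1−0.15) × (1−0.43) × (1−0.26) × (1−0.12) = 0.684494
P(Sensor suite fails) [AND] = 0.521200 × 0.684494 = 0.356758
P(Spacecraft attitude control lost) [OR] = 1 − (1−0.240384) × (1−0.356758) × (1−0.32) = 0.667740
Rounded to 4 decimal places: P(Spacecraft attitude control lost) ≈ 0.6677.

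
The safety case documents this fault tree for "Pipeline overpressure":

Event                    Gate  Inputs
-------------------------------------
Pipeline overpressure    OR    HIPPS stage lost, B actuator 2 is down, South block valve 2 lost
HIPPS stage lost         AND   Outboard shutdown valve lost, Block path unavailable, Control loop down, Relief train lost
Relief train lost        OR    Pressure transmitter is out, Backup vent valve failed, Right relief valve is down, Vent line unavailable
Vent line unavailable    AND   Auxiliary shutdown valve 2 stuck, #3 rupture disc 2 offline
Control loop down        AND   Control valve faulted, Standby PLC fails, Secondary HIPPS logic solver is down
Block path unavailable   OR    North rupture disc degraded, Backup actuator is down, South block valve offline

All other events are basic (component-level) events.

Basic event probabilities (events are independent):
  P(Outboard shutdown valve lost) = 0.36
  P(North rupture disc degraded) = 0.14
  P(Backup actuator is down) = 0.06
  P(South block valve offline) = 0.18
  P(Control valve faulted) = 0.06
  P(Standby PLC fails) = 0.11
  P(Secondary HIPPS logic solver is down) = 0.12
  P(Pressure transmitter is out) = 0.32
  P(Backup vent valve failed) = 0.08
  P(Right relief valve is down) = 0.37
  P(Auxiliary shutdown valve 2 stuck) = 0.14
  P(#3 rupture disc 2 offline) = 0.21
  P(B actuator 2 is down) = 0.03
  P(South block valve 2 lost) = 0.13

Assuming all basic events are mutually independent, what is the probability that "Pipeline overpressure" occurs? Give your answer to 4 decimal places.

P(Block path unavailable) [OR] = 1 − (1−0.14) × (1−0.06) × (1−0.18) = 0.337112
P(Control loop down) [AND] = 0.06 × 0.11 × 0.12 = 0.000792
P(Vent line unavailable) [AND] = 0.14 × 0.21 = 0.029400
P(Relief train lost) [OR] = 1 − (1−0.32) × (1−0.08) × (1−0.37) × (1−0.029400) = 0.617459
P(HIPPS stage lost) [AND] = 0.36 × 0.337112 × 0.000792 × 0.617459 = 0.000059
P(Pipeline overpressure) [OR] = 1 − (1−0.000059) × (1−0.03) × (1−0.13) = 0.156150
Rounded to 4 decimal places: P(Pipeline overpressure) ≈ 0.1562.

0.1562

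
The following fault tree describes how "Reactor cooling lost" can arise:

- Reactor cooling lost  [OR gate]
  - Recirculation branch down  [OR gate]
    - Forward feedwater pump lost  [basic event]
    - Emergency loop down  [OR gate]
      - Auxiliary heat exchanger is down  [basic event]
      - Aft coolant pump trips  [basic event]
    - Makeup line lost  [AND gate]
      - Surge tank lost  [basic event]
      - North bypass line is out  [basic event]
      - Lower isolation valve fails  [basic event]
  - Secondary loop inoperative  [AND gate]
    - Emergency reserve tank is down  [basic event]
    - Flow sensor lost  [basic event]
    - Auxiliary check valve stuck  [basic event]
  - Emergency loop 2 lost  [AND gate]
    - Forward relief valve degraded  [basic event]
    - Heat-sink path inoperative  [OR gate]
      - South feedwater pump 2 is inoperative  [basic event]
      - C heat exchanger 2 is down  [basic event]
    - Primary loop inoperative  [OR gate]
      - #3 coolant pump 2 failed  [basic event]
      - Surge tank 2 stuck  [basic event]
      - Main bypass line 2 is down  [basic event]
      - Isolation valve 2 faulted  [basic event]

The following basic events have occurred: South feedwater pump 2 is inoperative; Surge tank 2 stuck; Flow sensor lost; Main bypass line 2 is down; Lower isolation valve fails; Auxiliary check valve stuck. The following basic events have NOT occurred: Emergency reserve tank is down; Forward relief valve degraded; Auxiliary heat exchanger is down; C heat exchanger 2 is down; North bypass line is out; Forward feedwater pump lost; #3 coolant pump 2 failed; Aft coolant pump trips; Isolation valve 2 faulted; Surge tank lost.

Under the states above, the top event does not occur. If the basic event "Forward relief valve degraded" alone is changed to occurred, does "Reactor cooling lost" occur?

Yes

Counterfactual: set "Forward relief valve degraded" to occurred.
Emergency loop down [OR]: Auxiliary heat exchanger is down=not, Aft coolant pump trips=not → no input occurs → does not occur.
Makeup line lost [AND]: Surge tank lost=not, North bypass line is out=not, Lower isolation valve fails=occurs → not all inputs occur → does not occur.
Recirculation branch down [OR]: Forward feedwater pump lost=not, Emergency loop down=not, Makeup line lost=not → no input occurs → does not occur.
Secondary loop inoperative [AND]: Emergency reserve tank is down=not, Flow sensor lost=occurs, Auxiliary check valve stuck=occurs → not all inputs occur → does not occur.
Heat-sink path inoperative [OR]: South feedwater pump 2 is inoperative=occurs, C heat exchanger 2 is down=not → at least one input occurs → occurs.
Primary loop inoperative [OR]: #3 coolant pump 2 failed=not, Surge tank 2 stuck=occurs, Main bypass line 2 is down=occurs, Isolation valve 2 faulted=not → at least one input occurs → occurs.
Emergency loop 2 lost [AND]: Forward relief valve degraded=occurs, Heat-sink path inoperative=occurs, Primary loop inoperative=occurs → all inputs occur → occurs.
Reactor cooling lost [OR]: Recirculation branch down=not, Secondary loop inoperative=not, Emergency loop 2 lost=occurs → at least one input occurs → occurs.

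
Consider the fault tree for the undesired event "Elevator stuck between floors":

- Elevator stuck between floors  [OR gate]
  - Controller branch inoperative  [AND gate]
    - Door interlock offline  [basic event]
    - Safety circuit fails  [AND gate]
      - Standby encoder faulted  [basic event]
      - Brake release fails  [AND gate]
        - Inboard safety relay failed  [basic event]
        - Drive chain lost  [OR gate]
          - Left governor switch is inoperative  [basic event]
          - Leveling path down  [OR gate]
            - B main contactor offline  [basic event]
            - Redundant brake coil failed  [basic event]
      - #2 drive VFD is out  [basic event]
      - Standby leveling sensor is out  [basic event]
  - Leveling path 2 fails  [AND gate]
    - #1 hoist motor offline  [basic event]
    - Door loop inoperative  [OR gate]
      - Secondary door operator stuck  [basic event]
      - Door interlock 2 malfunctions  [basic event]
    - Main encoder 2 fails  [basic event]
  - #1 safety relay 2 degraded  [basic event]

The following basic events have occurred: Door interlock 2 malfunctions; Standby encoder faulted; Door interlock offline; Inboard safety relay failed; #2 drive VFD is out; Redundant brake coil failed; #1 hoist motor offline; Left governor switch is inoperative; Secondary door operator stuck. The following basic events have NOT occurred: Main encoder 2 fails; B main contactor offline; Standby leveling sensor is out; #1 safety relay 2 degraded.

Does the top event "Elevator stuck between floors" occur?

Leveling path down [OR]: B main contactor offline=not, Redundant brake coil failed=occurs → at least one input occurs → occurs.
Drive chain lost [OR]: Left governor switch is inoperative=occurs, Leveling path down=occurs → at least one input occurs → occurs.
Brake release fails [AND]: Inboard safety relay failed=occurs, Drive chain lost=occurs → all inputs occur → occurs.
Safety circuit fails [AND]: Standby encoder faulted=occurs, Brake release fails=occurs, #2 drive VFD is out=occurs, Standby leveling sensor is out=not → not all inputs occur → does not occur.
Controller branch inoperative [AND]: Door interlock offline=occurs, Safety circuit fails=not → not all inputs occur → does not occur.
Door loop inoperative [OR]: Secondary door operator stuck=occurs, Door interlock 2 malfunctions=occurs → at least one input occurs → occurs.
Leveling path 2 fails [AND]: #1 hoist motor offline=occurs, Door loop inoperative=occurs, Main encoder 2 fails=not → not all inputs occur → does not occur.
Elevator stuck between floors [OR]: Controller branch inoperative=not, Leveling path 2 fails=not, #1 safety relay 2 degraded=not → no input occurs → does not occur.

No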